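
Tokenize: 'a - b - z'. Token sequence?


Scan left to right, longest-match per lexeme
Tokens: ID(a), OP(-), ID(b), OP(-), ID(z)


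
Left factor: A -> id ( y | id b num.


Common prefix: 'id'
Factored: A -> id A', A' -> ( y | b num


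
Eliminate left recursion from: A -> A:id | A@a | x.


Left-recursive alternatives: A:id, A@a; non-recursive: x
Introduce A': A -> xA', A' -> :idA' | @aA' | ε


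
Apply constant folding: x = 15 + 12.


15 + 12 = 27 at compile time
Optimized: x = 27


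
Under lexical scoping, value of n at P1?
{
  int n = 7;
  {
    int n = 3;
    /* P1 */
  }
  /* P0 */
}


n declared in the same block as P1
n = 3


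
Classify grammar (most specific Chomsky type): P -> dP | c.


Right-linear: every RHS is a terminal or a terminal followed by one nonterminal
Classification: Type 3 (Regular)


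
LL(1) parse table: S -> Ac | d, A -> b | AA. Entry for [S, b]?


For [S, b]: 'b' ∈ FIRST(Ac)
Entry: S -> Ac


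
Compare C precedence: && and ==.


'==' is equality (level 6); '&&' is logical AND (level 2)
Higher level binds tighter
'==' has higher precedence than '&&'


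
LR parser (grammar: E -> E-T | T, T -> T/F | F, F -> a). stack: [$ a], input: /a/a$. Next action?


'a' on top is the handle for F -> a
Action: reduce (F -> a)


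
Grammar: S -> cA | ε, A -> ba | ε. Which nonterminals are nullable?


A nonterminal is nullable iff some alternative derives ε (directly, or every symbol in it is nullable)
Nullable: {A, S}


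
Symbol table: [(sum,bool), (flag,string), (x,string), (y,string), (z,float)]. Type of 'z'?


Lookup 'z' → type float


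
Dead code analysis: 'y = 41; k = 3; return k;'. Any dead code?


y is assigned but never read
Dead: 'y = 41'


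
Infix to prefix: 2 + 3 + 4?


left-to-right (same/higher precedence on left): tree is (+ (+ 2 3) 4)
Prefix: + + 2 3 4


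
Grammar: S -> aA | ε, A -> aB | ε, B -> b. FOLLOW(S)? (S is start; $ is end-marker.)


$ ∈ FOLLOW(S). For each A -> αBβ: add FIRST(β)\{ε} to FOLLOW(B); if β nullable, add FOLLOW(A).
FOLLOW(S) = {$}


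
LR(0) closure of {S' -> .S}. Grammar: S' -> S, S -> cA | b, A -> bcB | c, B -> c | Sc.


Start: S' -> .S
For each item with dot before a nonterminal B, add B -> .γ for every B-production
Closure: [S' -> .S, S -> .cA, S -> .b]


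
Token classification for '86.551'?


Pattern: digits with a decimal point
Type: FLOAT_LITERAL


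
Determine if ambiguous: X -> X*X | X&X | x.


'x*x&x' has two parse trees (no precedence encoded between * and &)
Ambiguous


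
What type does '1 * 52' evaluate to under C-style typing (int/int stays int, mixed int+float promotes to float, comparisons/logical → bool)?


Operand types: int * int
Rule: mixed int/float promotes to float; int/int stays int
Result type: int


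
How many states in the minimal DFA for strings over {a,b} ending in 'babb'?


Track the longest suffix of input matching a prefix of 'babb': 5 classes (prefixes of length 0..4)
Minimal DFA: 5 states


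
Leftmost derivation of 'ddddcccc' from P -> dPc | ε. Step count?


Derivation: P => dPc => ddPcc => dddPccc => ddddPcccc => ddddcccc
Steps: 5


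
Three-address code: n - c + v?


Break into single-operator statements:
t1 = n - c
t2 = t1 + v


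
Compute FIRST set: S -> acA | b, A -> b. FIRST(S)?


Per alternative of S: FIRST(acA) = {a}; FIRST(b) = {b}
FIRST(S) = {a, b}


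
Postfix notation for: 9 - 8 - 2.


Left to right (same or higher precedence on left)
Postfix: 9 8 - 2 -


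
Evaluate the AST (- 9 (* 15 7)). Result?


Evaluate inner: (* 15 7) = 105
Evaluate root: (- 9 105) = -96
Result: -96


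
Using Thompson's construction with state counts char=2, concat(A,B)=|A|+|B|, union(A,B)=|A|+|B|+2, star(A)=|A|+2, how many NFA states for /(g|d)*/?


Syntax tree has 2 char leaf(s), 1 union(s), 1 star(s)
chars contribute 2×2 = 4; each union adds +2; each star adds +2
Total: 4 + 2 + 2 = 8 states


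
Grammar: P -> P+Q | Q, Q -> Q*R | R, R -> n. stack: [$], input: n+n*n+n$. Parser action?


no handle on stack; shift 'n'
Action: shift


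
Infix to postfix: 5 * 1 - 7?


Left to right (same or higher precedence on left)
Postfix: 5 1 * 7 -


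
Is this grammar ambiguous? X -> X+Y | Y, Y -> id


precedence layered via separate nonterminal Y: deterministic
Unambiguous


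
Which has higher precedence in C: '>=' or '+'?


'+' is additive (level 9); '>=' is relational (level 7)
Higher level binds tighter
'+' has higher precedence than '>='


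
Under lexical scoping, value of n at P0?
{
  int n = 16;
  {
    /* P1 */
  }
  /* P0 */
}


n declared in the same block as P0
n = 16


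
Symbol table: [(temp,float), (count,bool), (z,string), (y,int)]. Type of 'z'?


Lookup 'z' → type string


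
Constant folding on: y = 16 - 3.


16 - 3 = 13 at compile time
Optimized: y = 13


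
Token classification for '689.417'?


Pattern: digits with a decimal point
Type: FLOAT_LITERAL


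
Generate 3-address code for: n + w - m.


Break into single-operator statements:
t1 = n + w
t2 = t1 - m


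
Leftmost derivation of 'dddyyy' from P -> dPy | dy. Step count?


Derivation: P => dPy => ddPyy => dddyyy
Steps: 3


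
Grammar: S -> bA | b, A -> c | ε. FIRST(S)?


Per alternative of S: FIRST(bA) = {b}; FIRST(b) = {b}
FIRST(S) = {b}


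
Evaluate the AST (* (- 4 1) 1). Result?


Evaluate inner: (- 4 1) = 3
Evaluate root: (* 3 1) = 3
Result: 3


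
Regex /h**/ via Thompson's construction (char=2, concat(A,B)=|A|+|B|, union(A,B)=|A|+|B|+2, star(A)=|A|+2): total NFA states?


Syntax tree has 1 char leaf(s), 0 union(s), 2 star(s)
chars contribute 1×2 = 2; each union adds +2; each star adds +2
Total: 2 + 0 + 4 = 6 states


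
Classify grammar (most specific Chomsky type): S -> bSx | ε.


Single nonterminal LHS, but b^n x^n is not regular
Classification: Type 2 (Context-Free)


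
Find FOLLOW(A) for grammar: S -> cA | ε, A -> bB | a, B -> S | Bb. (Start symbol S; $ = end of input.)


$ ∈ FOLLOW(S). For each A -> αBβ: add FIRST(β)\{ε} to FOLLOW(B); if β nullable, add FOLLOW(A).
FOLLOW(A) = {$, b}


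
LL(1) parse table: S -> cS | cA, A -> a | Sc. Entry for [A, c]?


For [A, c]: 'c' ∈ FIRST(Sc)
Entry: A -> Sc


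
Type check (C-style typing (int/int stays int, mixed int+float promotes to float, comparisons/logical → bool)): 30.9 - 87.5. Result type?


Operand types: float - float
Rule: mixed int/float promotes to float; int/int stays int
Result type: float


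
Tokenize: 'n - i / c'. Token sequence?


Scan left to right, longest-match per lexeme
Tokens: ID(n), OP(-), ID(i), OP(/), ID(c)


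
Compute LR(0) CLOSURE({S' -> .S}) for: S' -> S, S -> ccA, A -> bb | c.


Start: S' -> .S
For each item with dot before a nonterminal B, add B -> .γ for every B-production
Closure: [S' -> .S, S -> .ccA]


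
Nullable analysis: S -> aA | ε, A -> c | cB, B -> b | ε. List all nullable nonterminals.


A nonterminal is nullable iff some alternative derives ε (directly, or every symbol in it is nullable)
Nullable: {B, S}


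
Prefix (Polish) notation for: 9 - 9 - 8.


left-to-right (same/higher precedence on left): tree is (- (- 9 9) 8)
Prefix: - - 9 9 8


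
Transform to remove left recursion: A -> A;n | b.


Left-recursive alternatives: A;n; non-recursive: b
Introduce A': A -> bA', A' -> ;nA' | ε


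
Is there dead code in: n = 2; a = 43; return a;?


n is assigned but never read
Dead: 'n = 2'


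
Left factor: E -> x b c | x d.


Common prefix: 'x'
Factored: E -> x E', E' -> b c | d


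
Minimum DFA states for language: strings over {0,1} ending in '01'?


Track the longest suffix of input matching a prefix of '01': 3 classes (prefixes of length 0..2)
Minimal DFA: 3 states


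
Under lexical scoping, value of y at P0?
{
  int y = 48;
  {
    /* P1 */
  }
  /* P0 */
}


y declared in the same block as P0
y = 48


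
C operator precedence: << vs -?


'-' is additive (level 9); '<<' is shift (level 8)
Higher level binds tighter
'-' has higher precedence than '<<'


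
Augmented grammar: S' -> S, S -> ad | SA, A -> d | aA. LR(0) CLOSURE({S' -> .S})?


Start: S' -> .S
For each item with dot before a nonterminal B, add B -> .γ for every B-production
Closure: [S' -> .S, S -> .ad, S -> .SA]


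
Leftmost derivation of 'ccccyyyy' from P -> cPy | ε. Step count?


Derivation: P => cPy => ccPyy => cccPyyy => ccccPyyyy => ccccyyyy
Steps: 5


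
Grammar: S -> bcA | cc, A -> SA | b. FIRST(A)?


Per alternative of A: FIRST(SA) = {b, c}; FIRST(b) = {b}
FIRST(A) = {b, c}


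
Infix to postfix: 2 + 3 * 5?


* has higher precedence, evaluate 3*5 first
Postfix: 2 3 5 * +


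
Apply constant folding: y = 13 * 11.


13 * 11 = 143 at compile time
Optimized: y = 143


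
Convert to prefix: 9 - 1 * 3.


'*' binds tighter: tree is (- 9 (* 1 3))
Prefix: - 9 * 1 3


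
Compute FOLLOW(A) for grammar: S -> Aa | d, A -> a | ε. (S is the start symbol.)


$ ∈ FOLLOW(S). For each A -> αBβ: add FIRST(β)\{ε} to FOLLOW(B); if β nullable, add FOLLOW(A).
FOLLOW(A) = {a}


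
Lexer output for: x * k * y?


Scan left to right, longest-match per lexeme
Tokens: ID(x), OP(*), ID(k), OP(*), ID(y)


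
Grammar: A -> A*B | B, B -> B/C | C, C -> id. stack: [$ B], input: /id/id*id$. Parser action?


shift '/' to continue B -> B/C
Action: shift


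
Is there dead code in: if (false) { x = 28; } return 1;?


condition is constant false, so the whole block is unreachable
Dead: 'if (false) { x = 28; }'


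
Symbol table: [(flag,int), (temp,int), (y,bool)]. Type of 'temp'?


Lookup 'temp' → type int


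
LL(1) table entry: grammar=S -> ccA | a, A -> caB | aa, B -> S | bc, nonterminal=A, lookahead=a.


For [A, a]: 'a' ∈ FIRST(aa)
Entry: A -> aa


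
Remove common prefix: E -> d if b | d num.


Common prefix: 'd'
Factored: E -> d E', E' -> if b | num


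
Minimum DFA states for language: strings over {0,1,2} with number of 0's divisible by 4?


Track (count of 0) mod 4: states 0..3, accept at 0
Minimal DFA: 4 states


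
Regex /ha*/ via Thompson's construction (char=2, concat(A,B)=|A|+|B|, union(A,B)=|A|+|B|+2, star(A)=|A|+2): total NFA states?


Syntax tree has 2 char leaf(s), 0 union(s), 1 star(s)
chars contribute 2×2 = 4; each union adds +2; each star adds +2
Total: 4 + 0 + 2 = 6 states


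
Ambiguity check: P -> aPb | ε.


balanced a^n…b^n: each string has a unique parse
Unambiguous


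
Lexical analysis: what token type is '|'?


Pattern: operator symbol
Type: OPERATOR


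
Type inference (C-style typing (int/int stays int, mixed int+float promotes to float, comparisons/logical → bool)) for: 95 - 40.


Operand types: int - int
Rule: mixed int/float promotes to float; int/int stays int
Result type: int


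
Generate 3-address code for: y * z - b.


Break into single-operator statements:
t1 = y * z
t2 = t1 - b


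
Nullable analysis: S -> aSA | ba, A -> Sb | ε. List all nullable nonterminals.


A nonterminal is nullable iff some alternative derives ε (directly, or every symbol in it is nullable)
Nullable: {A}


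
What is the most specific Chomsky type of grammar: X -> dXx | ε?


Single nonterminal LHS, but d^n x^n is not regular
Classification: Type 2 (Context-Free)


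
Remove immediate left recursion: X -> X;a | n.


Left-recursive alternatives: X;a; non-recursive: n
Introduce X': X -> nX', X' -> ;aX' | ε


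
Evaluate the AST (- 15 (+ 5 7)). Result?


Evaluate inner: (+ 5 7) = 12
Evaluate root: (- 15 12) = 3
Result: 3


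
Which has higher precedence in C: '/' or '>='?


'/' is multiplicative (level 10); '>=' is relational (level 7)
Higher level binds tighter
'/' has higher precedence than '>='


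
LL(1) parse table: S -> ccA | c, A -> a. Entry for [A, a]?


For [A, a]: 'a' ∈ FIRST(a)
Entry: A -> a


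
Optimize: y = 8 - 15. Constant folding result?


8 - 15 = -7 at compile time
Optimized: y = -7


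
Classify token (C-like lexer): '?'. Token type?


Pattern: operator symbol
Type: OPERATOR


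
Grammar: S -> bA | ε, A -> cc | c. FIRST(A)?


Per alternative of A: FIRST(cc) = {c}; FIRST(c) = {c}
FIRST(A) = {c}


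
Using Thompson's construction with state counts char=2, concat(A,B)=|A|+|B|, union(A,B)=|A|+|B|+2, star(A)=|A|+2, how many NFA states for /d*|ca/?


Syntax tree has 3 char leaf(s), 1 union(s), 1 star(s)
chars contribute 3×2 = 6; each union adds +2; each star adds +2
Total: 6 + 2 + 2 = 10 states


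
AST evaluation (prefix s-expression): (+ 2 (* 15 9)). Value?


Evaluate inner: (* 15 9) = 135
Evaluate root: (+ 2 135) = 137
Result: 137


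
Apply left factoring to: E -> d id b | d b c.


Common prefix: 'd'
Factored: E -> d E', E' -> id b | b c


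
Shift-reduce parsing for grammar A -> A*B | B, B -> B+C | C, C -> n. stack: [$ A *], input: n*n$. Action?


no handle ('A*' is not any RHS); shift 'n'
Action: shift


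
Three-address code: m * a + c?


Break into single-operator statements:
t1 = m * a
t2 = t1 + c


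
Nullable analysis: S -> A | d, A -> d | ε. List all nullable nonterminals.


A nonterminal is nullable iff some alternative derives ε (directly, or every symbol in it is nullable)
Nullable: {A, S}


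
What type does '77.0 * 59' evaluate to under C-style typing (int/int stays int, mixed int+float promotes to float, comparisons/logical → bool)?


Operand types: float * int
Rule: mixed int/float promotes to float; int/int stays int
Result type: float


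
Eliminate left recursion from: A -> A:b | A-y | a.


Left-recursive alternatives: A:b, A-y; non-recursive: a
Introduce A': A -> aA', A' -> :bA' | -yA' | ε


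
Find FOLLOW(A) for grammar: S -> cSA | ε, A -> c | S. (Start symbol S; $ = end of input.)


$ ∈ FOLLOW(S). For each A -> αBβ: add FIRST(β)\{ε} to FOLLOW(B); if β nullable, add FOLLOW(A).
FOLLOW(A) = {$, c}


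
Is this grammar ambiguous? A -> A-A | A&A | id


'id-id&id' has two parse trees (no precedence encoded between - and &)
Ambiguous


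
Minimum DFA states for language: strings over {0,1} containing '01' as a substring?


KMP-style automaton: 2 progress states + 1 absorbing accept = 3
Minimal DFA: 3 states


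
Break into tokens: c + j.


Scan left to right, longest-match per lexeme
Tokens: ID(c), OP(+), ID(j)


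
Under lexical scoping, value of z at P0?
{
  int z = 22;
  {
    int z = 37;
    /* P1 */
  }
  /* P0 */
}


z declared in the same block as P0
z = 22


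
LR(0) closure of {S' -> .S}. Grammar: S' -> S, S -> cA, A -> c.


Start: S' -> .S
For each item with dot before a nonterminal B, add B -> .γ for every B-production
Closure: [S' -> .S, S -> .cA]


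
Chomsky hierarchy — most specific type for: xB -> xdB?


LHS has context (more than one symbol) and |LHS| ≤ |RHS|
Classification: Type 1 (Context-Sensitive)


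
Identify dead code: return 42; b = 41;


statement follows a return and is unreachable
Dead: 'b = 41'


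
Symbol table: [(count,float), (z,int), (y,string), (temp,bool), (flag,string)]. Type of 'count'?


Lookup 'count' → type float


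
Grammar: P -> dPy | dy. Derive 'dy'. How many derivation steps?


Derivation: P => dy
Steps: 1


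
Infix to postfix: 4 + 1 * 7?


* has higher precedence, evaluate 1*7 first
Postfix: 4 1 7 * +


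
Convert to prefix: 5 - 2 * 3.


'*' binds tighter: tree is (- 5 (* 2 3))
Prefix: - 5 * 2 3


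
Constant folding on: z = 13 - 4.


13 - 4 = 9 at compile time
Optimized: z = 9


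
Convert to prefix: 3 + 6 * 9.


'*' binds tighter: tree is (+ 3 (* 6 9))
Prefix: + 3 * 6 9


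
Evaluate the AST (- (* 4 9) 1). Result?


Evaluate inner: (* 4 9) = 36
Evaluate root: (- 36 1) = 35
Result: 35


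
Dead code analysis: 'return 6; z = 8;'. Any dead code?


statement follows a return and is unreachable
Dead: 'z = 8'


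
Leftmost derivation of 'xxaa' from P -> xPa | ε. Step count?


Derivation: P => xPa => xxPaa => xxaa
Steps: 3


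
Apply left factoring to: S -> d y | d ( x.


Common prefix: 'd'
Factored: S -> d S', S' -> y | ( x


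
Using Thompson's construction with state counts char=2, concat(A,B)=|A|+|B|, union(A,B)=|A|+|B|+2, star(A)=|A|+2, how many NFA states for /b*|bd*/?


Syntax tree has 3 char leaf(s), 1 union(s), 2 star(s)
chars contribute 3×2 = 6; each union adds +2; each star adds +2
Total: 6 + 2 + 4 = 12 states


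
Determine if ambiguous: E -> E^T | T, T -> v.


precedence layered via separate nonterminal T: deterministic
Unambiguous


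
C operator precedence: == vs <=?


'<=' is relational (level 7); '==' is equality (level 6)
Higher level binds tighter
'<=' has higher precedence than '=='


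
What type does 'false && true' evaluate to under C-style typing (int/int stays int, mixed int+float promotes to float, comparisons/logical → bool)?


Operand types: bool && bool
Rule: logical operators take bool operands and yield bool
Result type: bool


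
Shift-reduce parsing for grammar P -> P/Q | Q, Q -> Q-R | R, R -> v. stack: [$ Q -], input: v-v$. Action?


no handle; shift 'v'
Action: shift


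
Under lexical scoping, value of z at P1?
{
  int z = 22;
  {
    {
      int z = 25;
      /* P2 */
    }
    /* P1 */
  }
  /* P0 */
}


P1's block does not declare z; resolves to the enclosing declaration at depth 0
z = 22


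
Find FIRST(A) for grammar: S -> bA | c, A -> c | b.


Per alternative of A: FIRST(c) = {c}; FIRST(b) = {b}
FIRST(A) = {b, c}


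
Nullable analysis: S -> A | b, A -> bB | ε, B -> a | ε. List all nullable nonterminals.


A nonterminal is nullable iff some alternative derives ε (directly, or every symbol in it is nullable)
Nullable: {A, B, S}


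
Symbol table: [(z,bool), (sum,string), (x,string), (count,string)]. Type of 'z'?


Lookup 'z' → type bool


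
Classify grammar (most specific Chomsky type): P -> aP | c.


Right-linear: every RHS is a terminal or a terminal followed by one nonterminal
Classification: Type 3 (Regular)


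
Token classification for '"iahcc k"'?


Pattern: double-quoted sequence
Type: STRING_LITERAL


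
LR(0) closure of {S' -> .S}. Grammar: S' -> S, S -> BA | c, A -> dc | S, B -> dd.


Start: S' -> .S
For each item with dot before a nonterminal B, add B -> .γ for every B-production
Closure: [S' -> .S, S -> .BA, S -> .c, B -> .dd]


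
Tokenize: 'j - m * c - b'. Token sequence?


Scan left to right, longest-match per lexeme
Tokens: ID(j), OP(-), ID(m), OP(*), ID(c), OP(-), ID(b)


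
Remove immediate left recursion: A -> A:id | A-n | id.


Left-recursive alternatives: A:id, A-n; non-recursive: id
Introduce A': A -> idA', A' -> :idA' | -nA' | ε


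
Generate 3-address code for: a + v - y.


Break into single-operator statements:
t1 = a + v
t2 = t1 - y


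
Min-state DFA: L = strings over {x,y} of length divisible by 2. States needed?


Track length mod 2: states 0..1, accept at 0
Minimal DFA: 2 states


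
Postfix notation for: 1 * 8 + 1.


Left to right (same or higher precedence on left)
Postfix: 1 8 * 1 +


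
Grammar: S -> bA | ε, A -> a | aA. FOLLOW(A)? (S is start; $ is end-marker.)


$ ∈ FOLLOW(S). For each A -> αBβ: add FIRST(β)\{ε} to FOLLOW(B); if β nullable, add FOLLOW(A).
FOLLOW(A) = {$}


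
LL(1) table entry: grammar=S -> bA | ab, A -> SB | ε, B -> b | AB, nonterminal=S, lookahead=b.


For [S, b]: 'b' ∈ FIRST(bA)
Entry: S -> bA


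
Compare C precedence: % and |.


'%' is multiplicative (level 10); '|' is bitwise OR (level 3)
Higher level binds tighter
'%' has higher precedence than '|'


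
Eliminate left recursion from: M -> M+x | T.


Left-recursive alternatives: M+x; non-recursive: T
Introduce M': M -> TM', M' -> +xM' | ε


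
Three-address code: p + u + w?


Break into single-operator statements:
t1 = p + u
t2 = t1 + w


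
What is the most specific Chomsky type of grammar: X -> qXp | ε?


Single nonterminal LHS, but q^n p^n is not regular
Classification: Type 2 (Context-Free)


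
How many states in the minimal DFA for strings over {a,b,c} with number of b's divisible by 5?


Track (count of b) mod 5: states 0..4, accept at 0
Minimal DFA: 5 states


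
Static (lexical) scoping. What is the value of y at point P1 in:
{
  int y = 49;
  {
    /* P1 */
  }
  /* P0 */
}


P1's block does not declare y; resolves to the enclosing declaration at depth 0
y = 49


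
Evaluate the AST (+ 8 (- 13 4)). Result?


Evaluate inner: (- 13 4) = 9
Evaluate root: (+ 8 9) = 17
Result: 17


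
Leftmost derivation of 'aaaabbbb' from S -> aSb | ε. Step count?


Derivation: S => aSb => aaSbb => aaaSbbb => aaaaSbbbb => aaaabbbb
Steps: 5


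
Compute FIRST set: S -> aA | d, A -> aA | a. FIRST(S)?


Per alternative of S: FIRST(aA) = {a}; FIRST(d) = {d}
FIRST(S) = {a, d}


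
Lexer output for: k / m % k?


Scan left to right, longest-match per lexeme
Tokens: ID(k), OP(/), ID(m), OP(%), ID(k)


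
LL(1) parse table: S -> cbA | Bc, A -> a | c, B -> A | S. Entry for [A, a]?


For [A, a]: 'a' ∈ FIRST(a)
Entry: A -> a


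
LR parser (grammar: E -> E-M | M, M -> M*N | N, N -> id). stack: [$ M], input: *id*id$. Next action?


shift '*' to continue M -> M*N
Action: shift


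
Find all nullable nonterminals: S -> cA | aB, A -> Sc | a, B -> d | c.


A nonterminal is nullable iff some alternative derives ε (directly, or every symbol in it is nullable)
Nullable: {}


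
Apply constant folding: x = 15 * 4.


15 * 4 = 60 at compile time
Optimized: x = 60


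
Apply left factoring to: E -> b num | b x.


Common prefix: 'b'
Factored: E -> b E', E' -> num | x


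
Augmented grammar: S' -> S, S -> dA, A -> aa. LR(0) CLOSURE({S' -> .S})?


Start: S' -> .S
For each item with dot before a nonterminal B, add B -> .γ for every B-production
Closure: [S' -> .S, S -> .dA]


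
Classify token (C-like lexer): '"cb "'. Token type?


Pattern: double-quoted sequence
Type: STRING_LITERAL


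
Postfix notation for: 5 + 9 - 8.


Left to right (same or higher precedence on left)
Postfix: 5 9 + 8 -


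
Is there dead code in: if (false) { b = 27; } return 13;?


condition is constant false, so the whole block is unreachable
Dead: 'if (false) { b = 27; }'


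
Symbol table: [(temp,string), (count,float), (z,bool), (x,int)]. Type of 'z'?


Lookup 'z' → type bool


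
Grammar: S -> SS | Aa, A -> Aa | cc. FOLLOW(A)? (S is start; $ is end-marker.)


$ ∈ FOLLOW(S). For each A -> αBβ: add FIRST(β)\{ε} to FOLLOW(B); if β nullable, add FOLLOW(A).
FOLLOW(A) = {a}


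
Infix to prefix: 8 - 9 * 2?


'*' binds tighter: tree is (- 8 (* 9 2))
Prefix: - 8 * 9 2


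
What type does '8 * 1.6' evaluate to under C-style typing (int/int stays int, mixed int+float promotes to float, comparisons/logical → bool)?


Operand types: int * float
Rule: mixed int/float promotes to float; int/int stays int
Result type: float


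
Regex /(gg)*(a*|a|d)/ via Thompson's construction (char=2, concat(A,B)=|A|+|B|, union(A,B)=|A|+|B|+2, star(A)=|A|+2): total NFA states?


Syntax tree has 5 char leaf(s), 2 union(s), 2 star(s)
chars contribute 5×2 = 10; each union adds +2; each star adds +2
Total: 10 + 4 + 4 = 18 states


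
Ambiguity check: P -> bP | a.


right-linear, alternatives start with distinct terminals 'b' vs 'a': unique leftmost derivation
Unambiguous


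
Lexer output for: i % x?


Scan left to right, longest-match per lexeme
Tokens: ID(i), OP(%), ID(x)


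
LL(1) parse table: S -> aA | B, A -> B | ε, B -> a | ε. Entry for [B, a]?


For [B, a]: 'a' ∈ FIRST(a)
Entry: B -> a


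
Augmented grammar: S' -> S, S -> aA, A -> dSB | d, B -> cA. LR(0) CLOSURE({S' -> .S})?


Start: S' -> .S
For each item with dot before a nonterminal B, add B -> .γ for every B-production
Closure: [S' -> .S, S -> .aA]


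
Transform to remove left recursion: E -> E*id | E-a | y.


Left-recursive alternatives: E*id, E-a; non-recursive: y
Introduce E': E -> yE', E' -> *idE' | -aE' | ε


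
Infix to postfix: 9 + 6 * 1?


* has higher precedence, evaluate 6*1 first
Postfix: 9 6 1 * +


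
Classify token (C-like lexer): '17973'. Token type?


Pattern: digits only
Type: INTEGER_LITERAL


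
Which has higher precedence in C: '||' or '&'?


'&' is bitwise AND (level 5); '||' is logical OR (level 1)
Higher level binds tighter
'&' has higher precedence than '||'


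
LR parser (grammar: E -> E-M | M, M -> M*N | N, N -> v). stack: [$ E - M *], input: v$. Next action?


no handle; shift 'v'
Action: shift


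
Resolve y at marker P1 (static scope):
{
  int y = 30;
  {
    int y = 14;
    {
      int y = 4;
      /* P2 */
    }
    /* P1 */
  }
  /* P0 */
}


y declared in the same block as P1
y = 14


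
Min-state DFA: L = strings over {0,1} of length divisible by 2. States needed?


Track length mod 2: states 0..1, accept at 0
Minimal DFA: 2 states


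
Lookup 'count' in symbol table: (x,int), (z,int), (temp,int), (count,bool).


Lookup 'count' → type bool


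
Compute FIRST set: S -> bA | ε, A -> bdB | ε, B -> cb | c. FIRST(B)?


Per alternative of B: FIRST(cb) = {c}; FIRST(c) = {c}
FIRST(B) = {c}


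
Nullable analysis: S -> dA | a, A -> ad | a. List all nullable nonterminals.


A nonterminal is nullable iff some alternative derives ε (directly, or every symbol in it is nullable)
Nullable: {}


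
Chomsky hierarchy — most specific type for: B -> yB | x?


Right-linear: every RHS is a terminal or a terminal followed by one nonterminal
Classification: Type 3 (Regular)


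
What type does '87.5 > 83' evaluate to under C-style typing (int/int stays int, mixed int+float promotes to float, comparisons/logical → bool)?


Operand types: float > int
Rule: comparison yields bool
Result type: bool


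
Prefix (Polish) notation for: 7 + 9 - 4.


left-to-right (same/higher precedence on left): tree is (- (+ 7 9) 4)
Prefix: - + 7 9 4


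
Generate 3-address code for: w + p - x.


Break into single-operator statements:
t1 = w + p
t2 = t1 - x


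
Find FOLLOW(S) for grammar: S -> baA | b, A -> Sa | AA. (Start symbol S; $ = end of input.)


$ ∈ FOLLOW(S). For each A -> αBβ: add FIRST(β)\{ε} to FOLLOW(B); if β nullable, add FOLLOW(A).
FOLLOW(S) = {$, a}


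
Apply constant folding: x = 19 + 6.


19 + 6 = 25 at compile time
Optimized: x = 25


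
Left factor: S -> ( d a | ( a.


Common prefix: '('
Factored: S -> ( S', S' -> d a | a


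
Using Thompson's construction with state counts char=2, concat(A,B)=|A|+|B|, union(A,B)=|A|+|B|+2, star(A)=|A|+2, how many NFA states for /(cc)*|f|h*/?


Syntax tree has 4 char leaf(s), 2 union(s), 2 star(s)
chars contribute 4×2 = 8; each union adds +2; each star adds +2
Total: 8 + 4 + 4 = 16 states


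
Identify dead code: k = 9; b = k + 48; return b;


k is read by b's definition; b is returned
No dead code


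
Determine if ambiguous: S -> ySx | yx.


balanced y^n…x^n: each string has a unique parse
Unambiguous


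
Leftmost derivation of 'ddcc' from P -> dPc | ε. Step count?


Derivation: P => dPc => ddPcc => ddcc
Steps: 3


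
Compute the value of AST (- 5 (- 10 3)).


Evaluate inner: (- 10 3) = 7
Evaluate root: (- 5 7) = -2
Result: -2


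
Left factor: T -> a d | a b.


Common prefix: 'a'
Factored: T -> a T', T' -> d | b


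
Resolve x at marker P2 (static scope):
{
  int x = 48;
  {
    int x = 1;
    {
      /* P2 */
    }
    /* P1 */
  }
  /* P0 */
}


P2's block does not declare x; resolves to the enclosing declaration at depth 1
x = 1


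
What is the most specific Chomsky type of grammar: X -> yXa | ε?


Single nonterminal LHS, but y^n a^n is not regular
Classification: Type 2 (Context-Free)


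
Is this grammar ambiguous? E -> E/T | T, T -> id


precedence layered via separate nonterminal T: deterministic
Unambiguous


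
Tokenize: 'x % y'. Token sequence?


Scan left to right, longest-match per lexeme
Tokens: ID(x), OP(%), ID(y)


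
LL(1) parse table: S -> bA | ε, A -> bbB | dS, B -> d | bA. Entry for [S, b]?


For [S, b]: 'b' ∈ FIRST(bA)
Entry: S -> bA


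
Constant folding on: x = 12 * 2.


12 * 2 = 24 at compile time
Optimized: x = 24


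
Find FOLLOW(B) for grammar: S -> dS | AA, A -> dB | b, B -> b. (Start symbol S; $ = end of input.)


$ ∈ FOLLOW(S). For each A -> αBβ: add FIRST(β)\{ε} to FOLLOW(B); if β nullable, add FOLLOW(A).
FOLLOW(B) = {$, b, d}


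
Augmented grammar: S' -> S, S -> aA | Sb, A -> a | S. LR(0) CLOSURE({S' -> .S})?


Start: S' -> .S
For each item with dot before a nonterminal B, add B -> .γ for every B-production
Closure: [S' -> .S, S -> .aA, S -> .Sb]


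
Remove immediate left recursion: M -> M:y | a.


Left-recursive alternatives: M:y; non-recursive: a
Introduce M': M -> aM', M' -> :yM' | ε


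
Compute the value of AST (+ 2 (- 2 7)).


Evaluate inner: (- 2 7) = -5
Evaluate root: (+ 2 -5) = -3
Result: -3


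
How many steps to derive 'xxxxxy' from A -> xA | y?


Derivation: A => xA => xxA => xxxA => xxxxA => xxxxxA => xxxxxy
Steps: 6


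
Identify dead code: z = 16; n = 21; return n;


z is assigned but never read
Dead: 'z = 16'


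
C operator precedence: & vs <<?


'<<' is shift (level 8); '&' is bitwise AND (level 5)
Higher level binds tighter
'<<' has higher precedence than '&'


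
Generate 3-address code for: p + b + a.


Break into single-operator statements:
t1 = p + b
t2 = t1 + a


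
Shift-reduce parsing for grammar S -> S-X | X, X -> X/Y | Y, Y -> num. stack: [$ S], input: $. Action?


start symbol S on stack, input exhausted
Action: accept


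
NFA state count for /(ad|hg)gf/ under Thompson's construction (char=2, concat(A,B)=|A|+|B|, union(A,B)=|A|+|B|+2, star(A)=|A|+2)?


Syntax tree has 6 char leaf(s), 1 union(s), 0 star(s)
chars contribute 6×2 = 12; each union adds +2; each star adds +2
Total: 12 + 2 + 0 = 14 states


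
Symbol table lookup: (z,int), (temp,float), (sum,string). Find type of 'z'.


Lookup 'z' → type int


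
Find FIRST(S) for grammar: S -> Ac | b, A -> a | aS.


Per alternative of S: FIRST(Ac) = {a}; FIRST(b) = {b}
FIRST(S) = {a, b}


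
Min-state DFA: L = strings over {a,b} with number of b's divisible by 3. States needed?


Track (count of b) mod 3: states 0..2, accept at 0
Minimal DFA: 3 states


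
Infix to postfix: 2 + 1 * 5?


* has higher precedence, evaluate 1*5 first
Postfix: 2 1 5 * +


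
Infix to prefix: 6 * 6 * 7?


left-to-right (same/higher precedence on left): tree is (* (* 6 6) 7)
Prefix: * * 6 6 7


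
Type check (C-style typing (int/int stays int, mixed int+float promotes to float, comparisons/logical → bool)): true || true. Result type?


Operand types: bool || bool
Rule: logical operators take bool operands and yield bool
Result type: bool


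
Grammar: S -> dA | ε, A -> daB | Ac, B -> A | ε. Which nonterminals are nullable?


A nonterminal is nullable iff some alternative derives ε (directly, or every symbol in it is nullable)
Nullable: {B, S}


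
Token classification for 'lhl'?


Pattern: letter/underscore followed by alphanumerics, not a keyword
Type: IDENTIFIER


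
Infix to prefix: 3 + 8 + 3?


left-to-right (same/higher precedence on left): tree is (+ (+ 3 8) 3)
Prefix: + + 3 8 3


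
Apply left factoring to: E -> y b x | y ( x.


Common prefix: 'y'
Factored: E -> y E', E' -> b x | ( x


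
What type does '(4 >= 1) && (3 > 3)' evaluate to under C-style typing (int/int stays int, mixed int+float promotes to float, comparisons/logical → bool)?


Operand types: bool && bool
Rule: logical operators take bool operands and yield bool
Result type: bool


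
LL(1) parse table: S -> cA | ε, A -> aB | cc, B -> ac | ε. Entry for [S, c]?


For [S, c]: 'c' ∈ FIRST(cA)
Entry: S -> cA


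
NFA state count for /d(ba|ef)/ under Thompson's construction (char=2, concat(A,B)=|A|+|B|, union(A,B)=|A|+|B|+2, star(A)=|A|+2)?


Syntax tree has 5 char leaf(s), 1 union(s), 0 star(s)
chars contribute 5×2 = 10; each union adds +2; each star adds +2
Total: 10 + 2 + 0 = 12 states


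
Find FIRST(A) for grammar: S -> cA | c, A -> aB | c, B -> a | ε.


Per alternative of A: FIRST(aB) = {a}; FIRST(c) = {c}
FIRST(A) = {a, c}


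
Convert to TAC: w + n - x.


Break into single-operator statements:
t1 = w + n
t2 = t1 - x


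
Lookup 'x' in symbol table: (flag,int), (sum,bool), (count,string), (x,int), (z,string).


Lookup 'x' → type int


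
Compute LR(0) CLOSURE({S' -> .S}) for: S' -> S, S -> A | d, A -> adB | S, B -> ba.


Start: S' -> .S
For each item with dot before a nonterminal B, add B -> .γ for every B-production
Closure: [S' -> .S, S -> .A, S -> .d, A -> .adB, A -> .S]


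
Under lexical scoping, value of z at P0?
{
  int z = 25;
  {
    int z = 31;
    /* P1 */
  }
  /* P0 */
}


z declared in the same block as P0
z = 25


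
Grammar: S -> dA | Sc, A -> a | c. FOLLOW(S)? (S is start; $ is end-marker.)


$ ∈ FOLLOW(S). For each A -> αBβ: add FIRST(β)\{ε} to FOLLOW(B); if β nullable, add FOLLOW(A).
FOLLOW(S) = {$, c}


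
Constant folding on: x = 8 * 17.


8 * 17 = 136 at compile time
Optimized: x = 136


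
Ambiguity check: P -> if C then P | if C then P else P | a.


dangling else: 'if C then if C then a else a' parses two ways
Ambiguous


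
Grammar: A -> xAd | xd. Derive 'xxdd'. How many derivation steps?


Derivation: A => xAd => xxdd
Steps: 2


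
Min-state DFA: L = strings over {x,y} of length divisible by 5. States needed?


Track length mod 5: states 0..4, accept at 0
Minimal DFA: 5 states


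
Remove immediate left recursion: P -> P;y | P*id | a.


Left-recursive alternatives: P;y, P*id; non-recursive: a
Introduce P': P -> aP', P' -> ;yP' | *idP' | ε


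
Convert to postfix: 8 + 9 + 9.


Left to right (same or higher precedence on left)
Postfix: 8 9 + 9 +


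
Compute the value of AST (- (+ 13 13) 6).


Evaluate inner: (+ 13 13) = 26
Evaluate root: (- 26 6) = 20
Result: 20


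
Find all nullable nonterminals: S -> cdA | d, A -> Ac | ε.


A nonterminal is nullable iff some alternative derives ε (directly, or every symbol in it is nullable)
Nullable: {A}


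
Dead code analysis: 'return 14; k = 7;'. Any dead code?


statement follows a return and is unreachable
Dead: 'k = 7'


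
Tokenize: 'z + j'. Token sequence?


Scan left to right, longest-match per lexeme
Tokens: ID(z), OP(+), ID(j)


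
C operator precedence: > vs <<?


'<<' is shift (level 8); '>' is relational (level 7)
Higher level binds tighter
'<<' has higher precedence than '>'


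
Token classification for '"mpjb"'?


Pattern: double-quoted sequence
Type: STRING_LITERAL


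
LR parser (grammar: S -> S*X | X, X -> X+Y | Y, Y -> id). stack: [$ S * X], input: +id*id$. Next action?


'+' can extend X; shift to build X -> X+Y
Action: shift


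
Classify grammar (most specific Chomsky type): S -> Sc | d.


Left-linear: every RHS is a terminal or one nonterminal followed by a terminal
Classification: Type 3 (Regular)


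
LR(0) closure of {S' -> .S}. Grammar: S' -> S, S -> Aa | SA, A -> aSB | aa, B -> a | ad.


Start: S' -> .S
For each item with dot before a nonterminal B, add B -> .γ for every B-production
Closure: [S' -> .S, S -> .Aa, S -> .SA, A -> .aSB, A -> .aa]


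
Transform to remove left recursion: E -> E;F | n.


Left-recursive alternatives: E;F; non-recursive: n
Introduce E': E -> nE', E' -> ;FE' | ε


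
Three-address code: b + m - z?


Break into single-operator statements:
t1 = b + m
t2 = t1 - z


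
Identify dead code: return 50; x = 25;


statement follows a return and is unreachable
Dead: 'x = 25'


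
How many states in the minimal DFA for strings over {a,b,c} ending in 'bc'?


Track the longest suffix of input matching a prefix of 'bc': 3 classes (prefixes of length 0..2)
Minimal DFA: 3 states


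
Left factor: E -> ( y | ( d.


Common prefix: '('
Factored: E -> ( E', E' -> y | d


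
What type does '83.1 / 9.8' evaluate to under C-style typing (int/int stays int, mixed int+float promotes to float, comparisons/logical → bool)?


Operand types: float / float
Rule: mixed int/float promotes to float; int/int stays int
Result type: float


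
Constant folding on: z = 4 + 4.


4 + 4 = 8 at compile time
Optimized: z = 8


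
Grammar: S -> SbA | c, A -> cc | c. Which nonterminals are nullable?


A nonterminal is nullable iff some alternative derives ε (directly, or every symbol in it is nullable)
Nullable: {}


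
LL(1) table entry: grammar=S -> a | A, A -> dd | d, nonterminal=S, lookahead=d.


For [S, d]: 'd' ∈ FIRST(A)
Entry: S -> A


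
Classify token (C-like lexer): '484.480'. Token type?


Pattern: digits with a decimal point
Type: FLOAT_LITERAL


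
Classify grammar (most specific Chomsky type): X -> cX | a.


Right-linear: every RHS is a terminal or a terminal followed by one nonterminal
Classification: Type 3 (Regular)


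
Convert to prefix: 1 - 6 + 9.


left-to-right (same/higher precedence on left): tree is (+ (- 1 6) 9)
Prefix: + - 1 6 9


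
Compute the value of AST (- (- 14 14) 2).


Evaluate inner: (- 14 14) = 0
Evaluate root: (- 0 2) = -2
Result: -2


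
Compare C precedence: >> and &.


'>>' is shift (level 8); '&' is bitwise AND (level 5)
Higher level binds tighter
'>>' has higher precedence than '&'


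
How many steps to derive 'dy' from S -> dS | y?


Derivation: S => dS => dy
Steps: 2


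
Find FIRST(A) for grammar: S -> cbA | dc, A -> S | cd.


Per alternative of A: FIRST(S) = {c, d}; FIRST(cd) = {c}
FIRST(A) = {c, d}


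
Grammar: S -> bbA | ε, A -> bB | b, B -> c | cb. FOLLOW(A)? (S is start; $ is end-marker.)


$ ∈ FOLLOW(S). For each A -> αBβ: add FIRST(β)\{ε} to FOLLOW(B); if β nullable, add FOLLOW(A).
FOLLOW(A) = {$}


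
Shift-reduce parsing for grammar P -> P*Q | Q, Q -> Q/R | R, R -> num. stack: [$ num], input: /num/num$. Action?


'num' on top is the handle for R -> num
Action: reduce (R -> num)


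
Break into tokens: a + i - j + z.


Scan left to right, longest-match per lexeme
Tokens: ID(a), OP(+), ID(i), OP(-), ID(j), OP(+), ID(z)


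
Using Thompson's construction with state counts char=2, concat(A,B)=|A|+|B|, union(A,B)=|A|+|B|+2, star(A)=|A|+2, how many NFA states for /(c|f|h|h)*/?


Syntax tree has 4 char leaf(s), 3 union(s), 1 star(s)
chars contribute 4×2 = 8; each union adds +2; each star adds +2
Total: 8 + 6 + 2 = 16 states


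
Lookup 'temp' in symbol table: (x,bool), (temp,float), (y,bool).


Lookup 'temp' → type float


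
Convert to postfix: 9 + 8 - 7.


Left to right (same or higher precedence on left)
Postfix: 9 8 + 7 -


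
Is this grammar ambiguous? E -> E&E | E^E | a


'a&a^a' has two parse trees (no precedence encoded between & and ^)
Ambiguous
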